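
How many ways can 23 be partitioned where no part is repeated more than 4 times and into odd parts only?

54

A partial list (first 12 by largest part):
23
21, 1, 1
19, 3, 1
19, 1, 1, 1, 1
17, 5, 1
17, 3, 3
17, 3, 1, 1, 1
15, 7, 1
15, 5, 3
15, 5, 1, 1, 1
15, 3, 3, 1, 1
13, 9, 1
…and 42 more, for 54 total.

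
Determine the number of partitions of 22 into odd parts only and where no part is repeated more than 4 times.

47

There are too many to list fully; the first 12 (by largest part) are:
21 + 1
19 + 3
19 + 1 + 1 + 1
17 + 5
17 + 3 + 1 + 1
15 + 7
15 + 5 + 1 + 1
15 + 3 + 3 + 1
15 + 3 + 1 + 1 + 1 + 1
13 + 9
13 + 7 + 1 + 1
13 + 5 + 3 + 1
…and 35 more, for 47 total.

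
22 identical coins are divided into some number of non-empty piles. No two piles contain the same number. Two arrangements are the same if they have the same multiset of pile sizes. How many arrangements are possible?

89

A full systematic count gives 89.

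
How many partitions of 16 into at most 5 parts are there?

101

A full systematic count gives 101.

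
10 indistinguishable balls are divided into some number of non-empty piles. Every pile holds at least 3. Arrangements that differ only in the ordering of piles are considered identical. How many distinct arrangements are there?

5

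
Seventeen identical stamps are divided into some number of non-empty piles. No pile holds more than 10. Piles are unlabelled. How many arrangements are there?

Enumerating by decreasing first part gives 267 partitions in all.

267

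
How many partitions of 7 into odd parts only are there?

5

Listing the qualifying partitions of 7:
7
1+1+5
1+3+3
1+1+1+1+3
1+1+1+1+1+1+1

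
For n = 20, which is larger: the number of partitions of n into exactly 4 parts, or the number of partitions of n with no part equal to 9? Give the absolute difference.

507

Partitions of 20 into exactly 4 parts: 64.
Partitions of 20 with no part equal to 9: 571.
|64 − 571| = 507.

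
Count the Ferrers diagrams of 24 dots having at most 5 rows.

Counting exhaustively, 333 partitions satisfy the conditions.

333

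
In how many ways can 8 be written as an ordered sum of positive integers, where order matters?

The number of compositions of n is 2^(n−1); here 2^7 = 128.

128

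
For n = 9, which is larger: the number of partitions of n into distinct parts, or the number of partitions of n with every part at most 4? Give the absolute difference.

Partitions of 9 into distinct parts: 8.
Partitions of 9 with every part at most 4: 18.
|8 − 18| = 10.

10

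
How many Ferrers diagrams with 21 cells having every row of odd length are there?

There are 76 such partitions.

76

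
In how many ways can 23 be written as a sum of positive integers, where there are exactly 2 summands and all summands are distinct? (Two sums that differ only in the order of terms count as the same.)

The partitions of 23 that satisfy the conditions:
22 + 1
21 + 2
20 + 3
19 + 4
18 + 5
17 + 6
16 + 7
15 + 8
14 + 9
13 + 10
12 + 11
Counting gives 11.

11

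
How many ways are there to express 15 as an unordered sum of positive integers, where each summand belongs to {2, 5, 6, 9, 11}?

Listing the qualifying partitions of 15:
2, 2, 11
6, 9
2, 2, 2, 9
2, 2, 5, 6
5, 5, 5
2, 2, 2, 2, 2, 5

6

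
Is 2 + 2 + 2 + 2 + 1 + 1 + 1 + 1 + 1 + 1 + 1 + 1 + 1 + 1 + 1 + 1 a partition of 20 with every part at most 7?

Yes

The parts sum to 20, and the condition 'no summand exceeds 7' holds.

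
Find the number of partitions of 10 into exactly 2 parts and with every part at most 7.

3

The partitions of 10 that satisfy the conditions:
7, 3
6, 4
5, 5
That's 3 in total.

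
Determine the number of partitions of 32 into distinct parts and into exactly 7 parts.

5

Listing the qualifying partitions of 32:
1, 2, 3, 4, 5, 6, 11
1, 2, 3, 4, 5, 7, 10
1, 2, 3, 4, 5, 8, 9
1, 2, 3, 4, 6, 7, 9
1, 2, 3, 5, 6, 7, 8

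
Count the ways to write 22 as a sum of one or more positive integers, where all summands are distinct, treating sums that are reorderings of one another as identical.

A full systematic count gives 89.

89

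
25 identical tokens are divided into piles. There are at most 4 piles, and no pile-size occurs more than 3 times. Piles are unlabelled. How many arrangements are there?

Direct enumeration gives 185 partitions.

185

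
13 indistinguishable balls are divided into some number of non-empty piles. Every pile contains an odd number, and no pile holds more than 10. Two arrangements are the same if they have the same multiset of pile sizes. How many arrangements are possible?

16

Listing the qualifying partitions of 13:
9, 3, 1
9, 1, 1, 1, 1
7, 5, 1
7, 3, 3
7, 3, 1, 1, 1
7, 1, 1, 1, 1, 1, 1
5, 5, 3
5, 5, 1, 1, 1
5, 3, 3, 1, 1
5, 3, 1, 1, 1, 1, 1
5, 1, 1, 1, 1, 1, 1, 1, 1
3, 3, 3, 3, 1
3, 3, 3, 1, 1, 1, 1
3, 3, 1, 1, 1, 1, 1, 1, 1
3, 1, 1, 1, 1, 1, 1, 1, 1, 1, 1
1, 1, 1, 1, 1, 1, 1, 1, 1, 1, 1, 1, 1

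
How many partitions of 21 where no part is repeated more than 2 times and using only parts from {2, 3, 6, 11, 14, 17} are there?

They are:
2, 2, 17
2, 2, 3, 14
2, 2, 6, 11
2, 2, 3, 3, 11

4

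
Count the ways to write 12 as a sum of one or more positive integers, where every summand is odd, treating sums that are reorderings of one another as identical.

They are:
11,1
9,3
9,1,1,1
7,5
7,3,1,1
7,1,1,1,1,1
5,5,1,1
5,3,3,1
5,3,1,1,1,1
5,1,1,1,1,1,1,1
3,3,3,3
3,3,3,1,1,1
3,3,1,1,1,1,1,1
3,1,1,1,1,1,1,1,1,1
1,1,1,1,1,1,1,1,1,1,1,1

15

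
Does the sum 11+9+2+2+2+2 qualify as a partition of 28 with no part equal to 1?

Yes

The parts sum to 28, and the condition 'no summand equals 1' holds.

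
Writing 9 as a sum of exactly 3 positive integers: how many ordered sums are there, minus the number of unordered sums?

21

Compositions: C(8,2) = 28.
Partitions of 9 into exactly 3 parts: 7.
Difference: 28 − 7 = 21.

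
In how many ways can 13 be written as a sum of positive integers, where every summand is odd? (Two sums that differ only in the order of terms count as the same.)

The partitions of 13 that satisfy the conditions:
13
11,1,1
9,3,1
9,1,1,1,1
7,5,1
7,3,3
7,3,1,1,1
7,1,1,1,1,1,1
5,5,3
5,5,1,1,1
5,3,3,1,1
5,3,1,1,1,1,1
5,1,1,1,1,1,1,1,1
3,3,3,3,1
3,3,3,1,1,1,1
3,3,1,1,1,1,1,1,1
3,1,1,1,1,1,1,1,1,1,1
1,1,1,1,1,1,1,1,1,1,1,1,1
That's 18 in total.

18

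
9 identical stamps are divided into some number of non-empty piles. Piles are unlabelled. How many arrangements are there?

30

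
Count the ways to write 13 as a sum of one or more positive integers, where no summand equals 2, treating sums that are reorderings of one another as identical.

45

A partial list (first 12 by largest part):
13
12 + 1
11 + 1 + 1
10 + 3
10 + 1 + 1 + 1
9 + 4
9 + 3 + 1
9 + 1 + 1 + 1 + 1
8 + 5
8 + 4 + 1
8 + 3 + 1 + 1
8 + 1 + 1 + 1 + 1 + 1
…and 33 more, for 45 total.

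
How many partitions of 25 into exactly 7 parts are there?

248

Systematic enumeration (by largest part, then next-largest, …) yields 248.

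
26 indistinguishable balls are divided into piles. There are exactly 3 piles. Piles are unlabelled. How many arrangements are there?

There are too many to list fully; the first 12 (by largest part) are:
24+1+1
23+2+1
22+3+1
22+2+2
21+4+1
21+3+2
20+5+1
20+4+2
20+3+3
19+6+1
19+5+2
19+4+3
…and 44 more, for 56 total.

56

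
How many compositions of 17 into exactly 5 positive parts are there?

A composition of 17 into 5 positive parts is chosen by placing 4 dividers among the 16 gaps between 17 units: C(16,4) = 1820.

1820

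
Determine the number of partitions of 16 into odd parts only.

A partial list (first 12 by largest part):
1,15
3,13
1,1,1,13
5,11
1,1,3,11
1,1,1,1,1,11
7,9
1,1,5,9
1,3,3,9
1,1,1,1,3,9
1,1,1,1,1,1,1,9
1,1,7,7
…and 20 more, for 32 total.

32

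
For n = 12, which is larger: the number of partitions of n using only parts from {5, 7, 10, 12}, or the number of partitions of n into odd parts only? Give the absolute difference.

Partitions of 12 using only parts from {5, 7, 10, 12}: 2.
Partitions of 12 into odd parts only: 15.
|2 − 15| = 13.

13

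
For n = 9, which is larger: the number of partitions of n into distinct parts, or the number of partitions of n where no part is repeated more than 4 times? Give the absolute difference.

Partitions of 9 into distinct parts: 8.
Partitions of 9 where no part is repeated more than 4 times: 25.
|8 − 25| = 17.

17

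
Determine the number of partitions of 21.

Systematic enumeration (by largest part, then next-largest, …) yields 792.

792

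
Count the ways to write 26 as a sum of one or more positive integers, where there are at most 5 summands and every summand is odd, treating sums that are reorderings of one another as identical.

A partial list (first 12 by largest part):
25 + 1
23 + 3
23 + 1 + 1 + 1
21 + 5
21 + 3 + 1 + 1
19 + 7
19 + 5 + 1 + 1
19 + 3 + 3 + 1
17 + 9
17 + 7 + 1 + 1
17 + 5 + 3 + 1
17 + 3 + 3 + 3
…and 22 more, for 34 total.

34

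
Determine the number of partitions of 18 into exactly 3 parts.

There are too many to list fully; the first 12 (by largest part) are:
16 + 1 + 1
15 + 2 + 1
14 + 3 + 1
14 + 2 + 2
13 + 4 + 1
13 + 3 + 2
12 + 5 + 1
12 + 4 + 2
12 + 3 + 3
11 + 6 + 1
11 + 5 + 2
11 + 4 + 3
…and 15 more, for 27 total.

27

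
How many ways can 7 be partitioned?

15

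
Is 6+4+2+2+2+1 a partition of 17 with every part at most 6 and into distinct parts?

The parts sum to 17, and the condition 'all summands are distinct' is violated.

No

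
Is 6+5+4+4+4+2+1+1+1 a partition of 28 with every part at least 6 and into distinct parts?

The parts sum to 28, and the condition 'every summand is at least 6' is violated.

No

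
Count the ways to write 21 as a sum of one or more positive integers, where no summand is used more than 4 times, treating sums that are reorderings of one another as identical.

505

Direct enumeration gives 505 partitions.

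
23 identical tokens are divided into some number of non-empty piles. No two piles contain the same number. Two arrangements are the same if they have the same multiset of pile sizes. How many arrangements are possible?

104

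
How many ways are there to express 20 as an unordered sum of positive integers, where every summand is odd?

64

There are too many to list fully; the first 12 (by largest part) are:
19+1
17+3
17+1+1+1
15+5
15+3+1+1
15+1+1+1+1+1
13+7
13+5+1+1
13+3+3+1
13+3+1+1+1+1
13+1+1+1+1+1+1+1
11+9
…and 52 more, for 64 total.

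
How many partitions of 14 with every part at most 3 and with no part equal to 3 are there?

The partitions of 14 that satisfy the conditions:
2+2+2+2+2+2+2
2+2+2+2+2+2+1+1
2+2+2+2+2+1+1+1+1
2+2+2+2+1+1+1+1+1+1
2+2+2+1+1+1+1+1+1+1+1
2+2+1+1+1+1+1+1+1+1+1+1
2+1+1+1+1+1+1+1+1+1+1+1+1
1+1+1+1+1+1+1+1+1+1+1+1+1+1
Counting gives 8.

8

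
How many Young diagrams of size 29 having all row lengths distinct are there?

256

Enumerating by decreasing first part gives 256 partitions in all.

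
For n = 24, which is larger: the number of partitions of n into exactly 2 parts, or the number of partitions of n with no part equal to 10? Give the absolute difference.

Partitions of 24 into exactly 2 parts: 12.
Partitions of 24 with no part equal to 10: 1440.
|12 − 1440| = 1428.

1428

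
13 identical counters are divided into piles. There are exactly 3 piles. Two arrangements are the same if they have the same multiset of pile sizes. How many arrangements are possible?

The partitions of 13 that satisfy the conditions:
1 + 1 + 11
1 + 2 + 10
1 + 3 + 9
2 + 2 + 9
1 + 4 + 8
2 + 3 + 8
1 + 5 + 7
2 + 4 + 7
3 + 3 + 7
1 + 6 + 6
2 + 5 + 6
3 + 4 + 6
3 + 5 + 5
4 + 4 + 5
Counting gives 14.

14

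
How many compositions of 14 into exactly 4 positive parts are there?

A composition of 14 into 4 positive parts is chosen by placing 3 dividers among the 13 gaps between 14 units: C(13,3) = 286.

286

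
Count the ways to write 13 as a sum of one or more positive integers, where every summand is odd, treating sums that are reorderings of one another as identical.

18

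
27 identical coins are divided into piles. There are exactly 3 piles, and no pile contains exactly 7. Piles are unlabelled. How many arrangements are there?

A partial list (first 12 by largest part):
25 + 1 + 1
24 + 2 + 1
23 + 3 + 1
23 + 2 + 2
22 + 4 + 1
22 + 3 + 2
21 + 5 + 1
21 + 4 + 2
21 + 3 + 3
20 + 6 + 1
20 + 5 + 2
20 + 4 + 3
…and 39 more, for 51 total.

51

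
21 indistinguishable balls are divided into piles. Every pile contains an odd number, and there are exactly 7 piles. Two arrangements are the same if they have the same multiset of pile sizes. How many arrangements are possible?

15

Enumerating:
15+1+1+1+1+1+1
13+3+1+1+1+1+1
11+5+1+1+1+1+1
11+3+3+1+1+1+1
9+7+1+1+1+1+1
9+5+3+1+1+1+1
9+3+3+3+1+1+1
7+7+3+1+1+1+1
7+5+5+1+1+1+1
7+5+3+3+1+1+1
7+3+3+3+3+1+1
5+5+5+3+1+1+1
5+5+3+3+3+1+1
5+3+3+3+3+3+1
3+3+3+3+3+3+3
That's 15 in total.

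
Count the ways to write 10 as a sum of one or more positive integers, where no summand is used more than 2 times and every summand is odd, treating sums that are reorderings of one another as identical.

Enumerating:
9,1
7,3
5,5
5,3,1,1
That's 4 in total.

4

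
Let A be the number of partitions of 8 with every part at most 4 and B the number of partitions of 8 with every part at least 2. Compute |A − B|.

Partitions of 8 with every part at most 4: 15.
Partitions of 8 with every part at least 2: 7.
|15 − 7| = 8.

8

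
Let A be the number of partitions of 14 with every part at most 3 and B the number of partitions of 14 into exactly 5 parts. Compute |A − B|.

Partitions of 14 with every part at most 3: 24.
Partitions of 14 into exactly 5 parts: 23.
|24 − 23| = 1.

1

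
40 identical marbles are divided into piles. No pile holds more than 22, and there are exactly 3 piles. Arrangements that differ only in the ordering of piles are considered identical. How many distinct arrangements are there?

61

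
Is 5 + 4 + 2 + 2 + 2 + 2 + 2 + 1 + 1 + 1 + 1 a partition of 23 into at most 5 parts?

The parts sum to 23, and the condition 'there are at most 5 summands' is violated.

No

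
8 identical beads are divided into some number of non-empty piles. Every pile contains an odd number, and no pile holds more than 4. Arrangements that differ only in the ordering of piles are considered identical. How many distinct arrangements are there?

3

Listing the qualifying partitions of 8:
3, 3, 1, 1
3, 1, 1, 1, 1, 1
1, 1, 1, 1, 1, 1, 1, 1
That's 3 in total.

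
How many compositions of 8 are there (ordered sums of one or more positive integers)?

Each of the 7 gaps between 8 units is either a break or not: 2^7 = 128.

128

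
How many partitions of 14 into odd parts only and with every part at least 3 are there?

4

Listing the qualifying partitions of 14:
11+3
9+5
7+7
5+3+3+3
That's 4 in total.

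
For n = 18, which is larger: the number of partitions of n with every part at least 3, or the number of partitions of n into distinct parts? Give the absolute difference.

Partitions of 18 with every part at least 3: 33.
Partitions of 18 into distinct parts: 46.
|33 − 46| = 13.

13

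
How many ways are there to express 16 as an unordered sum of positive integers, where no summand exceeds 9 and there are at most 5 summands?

74

There are 74 such partitions.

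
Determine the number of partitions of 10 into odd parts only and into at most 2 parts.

3

Listing the qualifying partitions of 10:
9 + 1
7 + 3
5 + 5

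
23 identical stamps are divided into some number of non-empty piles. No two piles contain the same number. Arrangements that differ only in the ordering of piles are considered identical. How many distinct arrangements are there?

Direct enumeration gives 104 partitions.

104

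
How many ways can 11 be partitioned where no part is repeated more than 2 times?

There are too many to list fully; the first 12 (by largest part) are:
11
10 + 1
9 + 2
9 + 1 + 1
8 + 3
8 + 2 + 1
7 + 4
7 + 3 + 1
7 + 2 + 2
7 + 2 + 1 + 1
6 + 5
6 + 4 + 1
…and 15 more, for 27 total.

27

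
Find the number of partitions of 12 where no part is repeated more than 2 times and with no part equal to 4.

Enumerating:
12
11,1
10,2
10,1,1
9,3
9,2,1
8,3,1
8,2,2
8,2,1,1
7,5
7,3,2
7,3,1,1
7,2,2,1
6,6
6,5,1
6,3,3
6,3,2,1
6,2,2,1,1
5,5,2
5,5,1,1
5,3,3,1
5,3,2,2
5,3,2,1,1
3,3,2,2,1,1

24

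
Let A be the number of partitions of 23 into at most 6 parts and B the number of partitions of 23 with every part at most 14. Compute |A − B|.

734

Partitions of 23 into at most 6 parts: 454.
Partitions of 23 with every part at most 14: 1188.
|454 − 1188| = 734.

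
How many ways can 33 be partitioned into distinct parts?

448

A full systematic count gives 448.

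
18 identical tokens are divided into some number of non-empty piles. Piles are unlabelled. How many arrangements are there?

385

A full systematic count gives 385.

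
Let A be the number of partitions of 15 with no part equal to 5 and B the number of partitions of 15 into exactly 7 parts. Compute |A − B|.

113

Partitions of 15 with no part equal to 5: 134.
Partitions of 15 into exactly 7 parts: 21.
|134 − 21| = 113.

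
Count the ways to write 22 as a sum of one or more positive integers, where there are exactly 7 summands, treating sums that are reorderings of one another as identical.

131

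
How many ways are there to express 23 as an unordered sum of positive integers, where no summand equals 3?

628

Counting exhaustively, 628 partitions satisfy the conditions.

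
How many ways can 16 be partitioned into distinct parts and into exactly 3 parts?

14

Enumerating:
13,2,1
12,3,1
11,4,1
11,3,2
10,5,1
10,4,2
9,6,1
9,5,2
9,4,3
8,7,1
8,6,2
8,5,3
7,6,3
7,5,4
That's 14 in total.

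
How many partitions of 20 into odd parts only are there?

There are too many to list fully; the first 12 (by largest part) are:
19 + 1
17 + 3
17 + 1 + 1 + 1
15 + 5
15 + 3 + 1 + 1
15 + 1 + 1 + 1 + 1 + 1
13 + 7
13 + 5 + 1 + 1
13 + 3 + 3 + 1
13 + 3 + 1 + 1 + 1 + 1
13 + 1 + 1 + 1 + 1 + 1 + 1 + 1
11 + 9
…and 52 more, for 64 total.

64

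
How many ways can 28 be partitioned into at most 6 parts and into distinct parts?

221

Direct enumeration gives 221 partitions.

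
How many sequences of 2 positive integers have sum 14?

By stars and bars with positive parts, the count is C(13,1) = 13.

13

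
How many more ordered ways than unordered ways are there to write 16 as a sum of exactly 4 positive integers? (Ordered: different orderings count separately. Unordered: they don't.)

421

Ordered (compositions into 4 parts): C(15,3) = 455.
Partitions of 16 into exactly 4 parts: 34.
Difference: 455 − 34 = 421.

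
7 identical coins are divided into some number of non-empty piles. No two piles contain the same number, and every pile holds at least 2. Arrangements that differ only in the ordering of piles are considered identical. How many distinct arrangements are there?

3

They are:
7
5,2
4,3
Counting gives 3.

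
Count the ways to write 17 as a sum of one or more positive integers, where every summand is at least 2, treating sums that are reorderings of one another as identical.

There are too many to list fully; the first 12 (by largest part) are:
17
15 + 2
14 + 3
13 + 4
13 + 2 + 2
12 + 5
12 + 3 + 2
11 + 6
11 + 4 + 2
11 + 3 + 3
11 + 2 + 2 + 2
10 + 7
…and 54 more, for 66 total.

66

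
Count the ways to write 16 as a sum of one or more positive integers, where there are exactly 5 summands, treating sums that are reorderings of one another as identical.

37

A partial list (first 12 by largest part):
12+1+1+1+1
11+2+1+1+1
10+3+1+1+1
10+2+2+1+1
9+4+1+1+1
9+3+2+1+1
9+2+2+2+1
8+5+1+1+1
8+4+2+1+1
8+3+3+1+1
8+3+2+2+1
8+2+2+2+2
…and 25 more, for 37 total.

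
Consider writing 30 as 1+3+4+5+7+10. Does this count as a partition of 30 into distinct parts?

Yes

The parts sum to 30, and the condition 'all summands are distinct' holds.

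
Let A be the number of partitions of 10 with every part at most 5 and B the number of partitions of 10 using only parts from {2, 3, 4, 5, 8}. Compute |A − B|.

Partitions of 10 with every part at most 5: 30.
Partitions of 10 using only parts from {2, 3, 4, 5, 8}: 8.
|30 − 8| = 22.

22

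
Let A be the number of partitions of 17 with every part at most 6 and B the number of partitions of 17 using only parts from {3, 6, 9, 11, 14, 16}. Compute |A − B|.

160

Partitions of 17 with every part at most 6: 163.
Partitions of 17 using only parts from {3, 6, 9, 11, 14, 16}: 3.
|163 − 3| = 160.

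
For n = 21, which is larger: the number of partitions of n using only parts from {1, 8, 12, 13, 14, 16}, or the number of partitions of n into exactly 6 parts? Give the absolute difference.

101

Partitions of 21 using only parts from {1, 8, 12, 13, 14, 16}: 9.
Partitions of 21 into exactly 6 parts: 110.
|9 − 110| = 101.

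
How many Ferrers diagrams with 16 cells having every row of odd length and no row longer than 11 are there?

There are too many to list fully; the first 12 (by largest part) are:
11,5
11,3,1,1
11,1,1,1,1,1
9,7
9,5,1,1
9,3,3,1
9,3,1,1,1,1
9,1,1,1,1,1,1,1
7,7,1,1
7,5,3,1
7,5,1,1,1,1
7,3,3,3
…and 17 more, for 29 total.

29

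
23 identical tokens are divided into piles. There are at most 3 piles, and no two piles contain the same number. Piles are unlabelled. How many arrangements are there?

There are too many to list fully; the first 12 (by largest part) are:
23
22 + 1
21 + 2
20 + 3
20 + 2 + 1
19 + 4
19 + 3 + 1
18 + 5
18 + 4 + 1
18 + 3 + 2
17 + 6
17 + 5 + 1
…and 33 more, for 45 total.

45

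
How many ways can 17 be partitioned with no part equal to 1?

A partial list (first 12 by largest part):
17
15+2
14+3
13+4
13+2+2
12+5
12+3+2
11+6
11+4+2
11+3+3
11+2+2+2
10+7
…and 54 more, for 66 total.

66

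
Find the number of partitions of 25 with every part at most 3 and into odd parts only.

They are:
3,3,3,3,3,3,3,3,1
3,3,3,3,3,3,3,1,1,1,1
3,3,3,3,3,3,1,1,1,1,1,1,1
3,3,3,3,3,1,1,1,1,1,1,1,1,1,1
3,3,3,3,1,1,1,1,1,1,1,1,1,1,1,1,1
3,3,3,1,1,1,1,1,1,1,1,1,1,1,1,1,1,1,1
3,3,1,1,1,1,1,1,1,1,1,1,1,1,1,1,1,1,1,1,1
3,1,1,1,1,1,1,1,1,1,1,1,1,1,1,1,1,1,1,1,1,1,1
1,1,1,1,1,1,1,1,1,1,1,1,1,1,1,1,1,1,1,1,1,1,1,1,1
Counting gives 9.

9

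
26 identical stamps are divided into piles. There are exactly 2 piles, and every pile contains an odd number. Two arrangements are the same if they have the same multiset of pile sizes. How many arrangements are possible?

7

Enumerating:
25,1
23,3
21,5
19,7
17,9
15,11
13,13
Counting gives 7.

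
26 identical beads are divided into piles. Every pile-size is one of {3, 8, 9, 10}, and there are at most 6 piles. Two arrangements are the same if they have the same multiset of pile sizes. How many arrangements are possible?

4

The partitions of 26 that satisfy the conditions:
3 + 3 + 10 + 10
8 + 8 + 10
8 + 9 + 9
3 + 3 + 3 + 8 + 9
Counting gives 4.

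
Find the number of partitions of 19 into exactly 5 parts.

70

There are too many to list fully; the first 12 (by largest part) are:
15,1,1,1,1
14,2,1,1,1
13,3,1,1,1
13,2,2,1,1
12,4,1,1,1
12,3,2,1,1
12,2,2,2,1
11,5,1,1,1
11,4,2,1,1
11,3,3,1,1
11,3,2,2,1
11,2,2,2,2
…and 58 more, for 70 total.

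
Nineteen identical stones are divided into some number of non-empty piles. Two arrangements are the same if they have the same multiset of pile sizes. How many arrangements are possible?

A full systematic count gives 490.

490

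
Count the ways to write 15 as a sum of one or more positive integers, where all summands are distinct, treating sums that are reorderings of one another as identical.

27

A partial list (first 12 by largest part):
15
1+14
2+13
3+12
1+2+12
4+11
1+3+11
5+10
1+4+10
2+3+10
6+9
1+5+9
…and 15 more, for 27 total.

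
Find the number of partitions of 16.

Counting exhaustively, 231 partitions satisfy the conditions.

231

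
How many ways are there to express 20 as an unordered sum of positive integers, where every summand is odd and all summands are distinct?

7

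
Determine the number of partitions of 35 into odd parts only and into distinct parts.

29

A partial list (first 12 by largest part):
35
31, 3, 1
29, 5, 1
27, 7, 1
27, 5, 3
25, 9, 1
25, 7, 3
23, 11, 1
23, 9, 3
23, 7, 5
21, 13, 1
21, 11, 3
…and 17 more, for 29 total.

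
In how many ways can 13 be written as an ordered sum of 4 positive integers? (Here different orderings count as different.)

220

By stars and bars with positive parts, the count is C(12,3) = 220.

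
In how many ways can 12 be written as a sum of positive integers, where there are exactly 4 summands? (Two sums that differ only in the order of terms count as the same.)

15

They are:
9 + 1 + 1 + 1
8 + 2 + 1 + 1
7 + 3 + 1 + 1
7 + 2 + 2 + 1
6 + 4 + 1 + 1
6 + 3 + 2 + 1
6 + 2 + 2 + 2
5 + 5 + 1 + 1
5 + 4 + 2 + 1
5 + 3 + 3 + 1
5 + 3 + 2 + 2
4 + 4 + 3 + 1
4 + 4 + 2 + 2
4 + 3 + 3 + 2
3 + 3 + 3 + 3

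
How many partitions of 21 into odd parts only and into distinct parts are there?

8

Enumerating:
21
17 + 3 + 1
15 + 5 + 1
13 + 7 + 1
13 + 5 + 3
11 + 9 + 1
11 + 7 + 3
9 + 7 + 5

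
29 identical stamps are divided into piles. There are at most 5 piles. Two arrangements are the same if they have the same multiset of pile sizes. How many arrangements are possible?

Systematic enumeration (by largest part, then next-largest, …) yields 603.

603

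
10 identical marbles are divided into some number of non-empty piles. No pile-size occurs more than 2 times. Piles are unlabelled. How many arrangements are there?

22

Listing the qualifying partitions of 10:
10
9+1
8+2
8+1+1
7+3
7+2+1
6+4
6+3+1
6+2+2
6+2+1+1
5+5
5+4+1
5+3+2
5+3+1+1
5+2+2+1
4+4+2
4+4+1+1
4+3+3
4+3+2+1
4+2+2+1+1
3+3+2+2
3+3+2+1+1
That's 22 in total.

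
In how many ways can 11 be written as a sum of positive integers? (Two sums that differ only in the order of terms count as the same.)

A partial list (first 12 by largest part):
11
10,1
9,2
9,1,1
8,3
8,2,1
8,1,1,1
7,4
7,3,1
7,2,2
7,2,1,1
7,1,1,1,1
…and 44 more, for 56 total.

56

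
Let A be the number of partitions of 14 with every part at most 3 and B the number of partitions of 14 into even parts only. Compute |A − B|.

9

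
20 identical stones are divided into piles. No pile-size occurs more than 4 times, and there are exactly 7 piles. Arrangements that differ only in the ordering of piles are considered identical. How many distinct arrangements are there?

A partial list (first 12 by largest part):
12+2+2+1+1+1+1
11+3+2+1+1+1+1
11+2+2+2+1+1+1
10+4+2+1+1+1+1
10+3+3+1+1+1+1
10+3+2+2+1+1+1
10+2+2+2+2+1+1
9+5+2+1+1+1+1
9+4+3+1+1+1+1
9+4+2+2+1+1+1
9+3+3+2+1+1+1
9+3+2+2+2+1+1
…and 56 more, for 68 total.

68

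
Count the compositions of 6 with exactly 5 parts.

A composition of 6 into 5 positive parts is chosen by placing 4 dividers among the 5 gaps between 6 units: C(5,4) = 5.

5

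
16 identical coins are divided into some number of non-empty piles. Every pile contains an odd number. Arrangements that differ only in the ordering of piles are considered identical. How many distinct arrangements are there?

32

There are too many to list fully; the first 12 (by largest part) are:
15,1
13,3
13,1,1,1
11,5
11,3,1,1
11,1,1,1,1,1
9,7
9,5,1,1
9,3,3,1
9,3,1,1,1,1
9,1,1,1,1,1,1,1
7,7,1,1
…and 20 more, for 32 total.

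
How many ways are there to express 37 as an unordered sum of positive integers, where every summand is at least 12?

The partitions of 37 that satisfy the conditions:
37
25, 12
24, 13
23, 14
22, 15
21, 16
20, 17
19, 18
13, 12, 12

9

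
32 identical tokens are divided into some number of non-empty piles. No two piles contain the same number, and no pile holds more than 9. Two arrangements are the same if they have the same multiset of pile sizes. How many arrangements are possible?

13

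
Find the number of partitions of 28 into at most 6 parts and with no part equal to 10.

790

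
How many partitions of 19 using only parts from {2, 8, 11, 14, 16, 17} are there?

3

Enumerating:
17 + 2
11 + 8
11 + 2 + 2 + 2 + 2
That's 3 in total.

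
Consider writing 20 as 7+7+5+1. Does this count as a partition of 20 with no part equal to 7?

The parts sum to 20, and the condition 'no summand equals 7' is violated.

No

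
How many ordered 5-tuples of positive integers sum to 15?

A composition of 15 into 5 positive parts is chosen by placing 4 dividers among the 14 gaps between 15 units: C(14,4) = 1001.

1001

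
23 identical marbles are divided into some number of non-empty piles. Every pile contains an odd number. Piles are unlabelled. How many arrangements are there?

104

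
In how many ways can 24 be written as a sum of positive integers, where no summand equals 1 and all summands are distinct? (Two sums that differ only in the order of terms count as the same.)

66

There are too many to list fully; the first 12 (by largest part) are:
24
22+2
21+3
20+4
19+5
19+3+2
18+6
18+4+2
17+7
17+5+2
17+4+3
16+8
…and 54 more, for 66 total.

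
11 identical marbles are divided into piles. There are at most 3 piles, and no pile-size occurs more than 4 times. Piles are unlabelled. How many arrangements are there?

They are:
11
10 + 1
9 + 2
9 + 1 + 1
8 + 3
8 + 2 + 1
7 + 4
7 + 3 + 1
7 + 2 + 2
6 + 5
6 + 4 + 1
6 + 3 + 2
5 + 5 + 1
5 + 4 + 2
5 + 3 + 3
4 + 4 + 3

16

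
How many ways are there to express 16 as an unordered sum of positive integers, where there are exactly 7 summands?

A partial list (first 12 by largest part):
10,1,1,1,1,1,1
9,2,1,1,1,1,1
8,3,1,1,1,1,1
8,2,2,1,1,1,1
7,4,1,1,1,1,1
7,3,2,1,1,1,1
7,2,2,2,1,1,1
6,5,1,1,1,1,1
6,4,2,1,1,1,1
6,3,3,1,1,1,1
6,3,2,2,1,1,1
6,2,2,2,2,1,1
…and 16 more, for 28 total.

28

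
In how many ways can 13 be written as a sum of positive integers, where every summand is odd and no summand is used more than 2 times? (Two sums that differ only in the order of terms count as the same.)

Enumerating:
13
11 + 1 + 1
9 + 3 + 1
7 + 5 + 1
7 + 3 + 3
5 + 5 + 3
5 + 3 + 3 + 1 + 1
Counting gives 7.

7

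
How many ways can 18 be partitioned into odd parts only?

46

There are too many to list fully; the first 12 (by largest part) are:
17 + 1
15 + 3
15 + 1 + 1 + 1
13 + 5
13 + 3 + 1 + 1
13 + 1 + 1 + 1 + 1 + 1
11 + 7
11 + 5 + 1 + 1
11 + 3 + 3 + 1
11 + 3 + 1 + 1 + 1 + 1
11 + 1 + 1 + 1 + 1 + 1 + 1 + 1
9 + 9
…and 34 more, for 46 total.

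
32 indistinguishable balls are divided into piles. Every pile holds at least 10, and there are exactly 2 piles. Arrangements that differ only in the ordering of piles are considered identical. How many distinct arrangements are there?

The partitions of 32 that satisfy the conditions:
10+22
11+21
12+20
13+19
14+18
15+17
16+16
Counting gives 7.

7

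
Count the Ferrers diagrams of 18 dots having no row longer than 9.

Counting exhaustively, 318 partitions satisfy the conditions.

318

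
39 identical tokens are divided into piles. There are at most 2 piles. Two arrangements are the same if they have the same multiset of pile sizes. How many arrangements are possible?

20

Enumerating:
39
38,1
37,2
36,3
35,4
34,5
33,6
32,7
31,8
30,9
29,10
28,11
27,12
26,13
25,14
24,15
23,16
22,17
21,18
20,19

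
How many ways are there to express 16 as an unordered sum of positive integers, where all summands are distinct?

A partial list (first 12 by largest part):
16
15 + 1
14 + 2
13 + 3
13 + 2 + 1
12 + 4
12 + 3 + 1
11 + 5
11 + 4 + 1
11 + 3 + 2
10 + 6
10 + 5 + 1
…and 20 more, for 32 total.

32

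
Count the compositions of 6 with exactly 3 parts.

10

Place 2 bars in the 5 internal gaps of a row of 6 dots: C(5,2) = 10.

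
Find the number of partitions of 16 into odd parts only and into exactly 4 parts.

9

They are:
13 + 1 + 1 + 1
11 + 3 + 1 + 1
9 + 5 + 1 + 1
9 + 3 + 3 + 1
7 + 7 + 1 + 1
7 + 5 + 3 + 1
7 + 3 + 3 + 3
5 + 5 + 5 + 1
5 + 5 + 3 + 3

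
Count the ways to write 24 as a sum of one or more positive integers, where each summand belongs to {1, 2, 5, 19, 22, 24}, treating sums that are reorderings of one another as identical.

A partial list (first 12 by largest part):
24
22+2
22+1+1
19+5
19+2+2+1
19+2+1+1+1
19+1+1+1+1+1
5+5+5+5+2+2
5+5+5+5+2+1+1
5+5+5+5+1+1+1+1
5+5+5+2+2+2+2+1
5+5+5+2+2+2+1+1+1
…and 34 more, for 46 total.

46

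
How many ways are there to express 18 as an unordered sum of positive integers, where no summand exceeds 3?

37

There are too many to list fully; the first 12 (by largest part) are:
3+3+3+3+3+3
3+3+3+3+3+2+1
3+3+3+3+3+1+1+1
3+3+3+3+2+2+2
3+3+3+3+2+2+1+1
3+3+3+3+2+1+1+1+1
3+3+3+3+1+1+1+1+1+1
3+3+3+2+2+2+2+1
3+3+3+2+2+2+1+1+1
3+3+3+2+2+1+1+1+1+1
3+3+3+2+1+1+1+1+1+1+1
3+3+3+1+1+1+1+1+1+1+1+1
…and 25 more, for 37 total.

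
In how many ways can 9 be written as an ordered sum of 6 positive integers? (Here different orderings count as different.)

Place 5 bars in the 8 internal gaps of a row of 9 dots: C(8,5) = 56.

56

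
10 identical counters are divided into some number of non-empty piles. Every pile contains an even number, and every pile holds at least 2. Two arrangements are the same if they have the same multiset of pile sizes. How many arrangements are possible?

The partitions of 10 that satisfy the conditions:
10
8+2
6+4
6+2+2
4+4+2
4+2+2+2
2+2+2+2+2

7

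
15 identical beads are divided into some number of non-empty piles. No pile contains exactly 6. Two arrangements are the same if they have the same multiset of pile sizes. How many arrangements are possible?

146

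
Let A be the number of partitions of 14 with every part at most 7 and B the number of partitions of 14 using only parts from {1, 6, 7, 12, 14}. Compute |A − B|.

Partitions of 14 with every part at most 7: 105.
Partitions of 14 using only parts from {1, 6, 7, 12, 14}: 8.
|105 − 8| = 97.

97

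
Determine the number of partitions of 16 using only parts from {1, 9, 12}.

3

Listing the qualifying partitions of 16:
12+1+1+1+1
9+1+1+1+1+1+1+1
1+1+1+1+1+1+1+1+1+1+1+1+1+1+1+1
Counting gives 3.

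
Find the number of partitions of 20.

627

A full systematic count gives 627.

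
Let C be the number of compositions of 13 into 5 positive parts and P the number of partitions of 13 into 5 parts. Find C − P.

477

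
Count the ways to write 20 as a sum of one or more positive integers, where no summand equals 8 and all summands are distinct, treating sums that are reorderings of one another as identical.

51

A partial list (first 12 by largest part):
20
19+1
18+2
17+3
17+2+1
16+4
16+3+1
15+5
15+4+1
15+3+2
14+6
14+5+1
…and 39 more, for 51 total.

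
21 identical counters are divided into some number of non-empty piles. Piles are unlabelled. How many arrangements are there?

Systematic enumeration (by largest part, then next-largest, …) yields 792.

792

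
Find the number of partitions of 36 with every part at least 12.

The partitions of 36 that satisfy the conditions:
36
24+12
23+13
22+14
21+15
20+16
19+17
18+18
12+12+12

9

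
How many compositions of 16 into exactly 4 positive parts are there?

455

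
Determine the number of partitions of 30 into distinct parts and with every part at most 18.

241

Systematic enumeration (by largest part, then next-largest, …) yields 241.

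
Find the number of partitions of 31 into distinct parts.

Counting exhaustively, 340 partitions satisfy the conditions.

340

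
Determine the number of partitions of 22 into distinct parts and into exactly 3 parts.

30

There are too many to list fully; the first 12 (by largest part) are:
1, 2, 19
1, 3, 18
1, 4, 17
2, 3, 17
1, 5, 16
2, 4, 16
1, 6, 15
2, 5, 15
3, 4, 15
1, 7, 14
2, 6, 14
3, 5, 14
…and 18 more, for 30 total.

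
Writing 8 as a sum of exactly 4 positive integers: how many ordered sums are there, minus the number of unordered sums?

Ordered (compositions into 4 parts): C(7,3) = 35.
Unordered (partitions into 4 parts): 5.
Difference: 35 − 5 = 30.

30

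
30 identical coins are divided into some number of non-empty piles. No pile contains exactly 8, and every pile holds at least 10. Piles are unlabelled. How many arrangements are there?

Enumerating:
30
10,20
11,19
12,18
13,17
14,16
15,15
10,10,10

8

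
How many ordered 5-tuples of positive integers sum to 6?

Place 4 bars in the 5 internal gaps of a row of 6 dots: C(5,4) = 5.

5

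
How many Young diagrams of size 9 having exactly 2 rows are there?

Listing the qualifying partitions of 9:
8 + 1
7 + 2
6 + 3
5 + 4
That's 4 in total.

4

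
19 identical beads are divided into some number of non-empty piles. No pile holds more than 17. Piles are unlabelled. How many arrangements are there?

A full systematic count gives 488.

488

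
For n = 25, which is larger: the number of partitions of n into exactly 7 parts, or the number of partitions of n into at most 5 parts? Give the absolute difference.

Partitions of 25 into exactly 7 parts: 248.
Partitions of 25 into at most 5 parts: 377.
|248 − 377| = 129.

129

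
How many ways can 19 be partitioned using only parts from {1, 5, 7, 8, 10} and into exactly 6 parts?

2

Listing the qualifying partitions of 19:
10, 5, 1, 1, 1, 1
8, 7, 1, 1, 1, 1
That's 2 in total.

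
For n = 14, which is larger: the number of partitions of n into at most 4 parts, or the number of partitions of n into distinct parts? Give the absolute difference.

25

Partitions of 14 into at most 4 parts: 47.
Partitions of 14 into distinct parts: 22.
|47 − 22| = 25.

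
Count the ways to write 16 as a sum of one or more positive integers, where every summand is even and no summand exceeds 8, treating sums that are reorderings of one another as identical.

The partitions of 16 that satisfy the conditions:
8, 8
2, 6, 8
4, 4, 8
2, 2, 4, 8
2, 2, 2, 2, 8
4, 6, 6
2, 2, 6, 6
2, 4, 4, 6
2, 2, 2, 4, 6
2, 2, 2, 2, 2, 6
4, 4, 4, 4
2, 2, 4, 4, 4
2, 2, 2, 2, 4, 4
2, 2, 2, 2, 2, 2, 4
2, 2, 2, 2, 2, 2, 2, 2
That's 15 in total.

15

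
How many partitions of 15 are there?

176

Direct enumeration gives 176 partitions.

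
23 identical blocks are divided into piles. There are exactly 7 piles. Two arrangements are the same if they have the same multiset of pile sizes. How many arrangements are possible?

A full systematic count gives 164.

164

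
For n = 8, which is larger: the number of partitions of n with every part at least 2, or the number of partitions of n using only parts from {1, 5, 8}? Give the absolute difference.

4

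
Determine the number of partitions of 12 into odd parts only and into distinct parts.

The partitions of 12 that satisfy the conditions:
1,11
3,9
5,7
Counting gives 3.

3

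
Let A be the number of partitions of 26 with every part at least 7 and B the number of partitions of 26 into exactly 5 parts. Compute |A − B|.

Partitions of 26 with every part at least 7: 13.
Partitions of 26 into exactly 5 parts: 221.
|13 − 221| = 208.

208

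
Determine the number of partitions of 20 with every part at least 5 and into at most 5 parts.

13

They are:
20
15 + 5
14 + 6
13 + 7
12 + 8
11 + 9
10 + 10
10 + 5 + 5
9 + 6 + 5
8 + 7 + 5
8 + 6 + 6
7 + 7 + 6
5 + 5 + 5 + 5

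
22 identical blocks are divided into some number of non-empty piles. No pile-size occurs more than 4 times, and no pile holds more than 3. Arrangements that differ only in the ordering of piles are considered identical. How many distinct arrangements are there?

They are:
1,1,2,2,2,2,3,3,3,3
1,1,1,1,2,2,2,3,3,3,3

2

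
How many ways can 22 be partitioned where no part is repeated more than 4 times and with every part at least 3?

71

Systematic enumeration (by largest part, then next-largest, …) yields 71.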